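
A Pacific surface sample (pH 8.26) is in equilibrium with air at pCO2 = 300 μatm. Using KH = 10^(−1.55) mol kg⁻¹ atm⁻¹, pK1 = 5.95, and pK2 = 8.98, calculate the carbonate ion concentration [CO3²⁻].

[CO3²⁻] = 0.329 mmol/kg

[CO2*] = KH · pCO2 = 10^(−1.55) × 300×10^-6 = 8.455×10^-6 mol/kg
α₀ = 1/(1 + K1/[H⁺] + K1K2/[H⁺]²) = 1/(1 + 10^+2.31 + 10^+1.59) = 0.004097
DIC = [CO2*]/α₀ = 8.455×10^-6 / 0.004097 = 2.064 mmol/kg
[CO3²⁻] = α₂·DIC; α₂ = 0.1594, so [CO3²⁻] = 0.1594 × 2.064 = 0.329 mmol/kg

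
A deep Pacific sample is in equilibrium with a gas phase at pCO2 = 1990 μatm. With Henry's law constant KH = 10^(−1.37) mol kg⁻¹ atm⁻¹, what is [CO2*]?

KH = 10^(−1.37) = 4.266×10^-2 mol kg⁻¹ atm⁻¹
[CO2*] = KH · pCO2 = 4.266×10^-2 × 1990×10^-6 atm = 8.49×10^-5 mol/kg

[CO2*] = 84.9 μmol/kg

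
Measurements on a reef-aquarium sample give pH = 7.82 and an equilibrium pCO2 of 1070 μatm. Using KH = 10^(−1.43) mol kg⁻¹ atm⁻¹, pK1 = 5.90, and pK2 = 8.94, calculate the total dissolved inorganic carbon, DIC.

DIC = 3.60 mmol/kg

[CO2*] = KH · pCO2 = 10^(−1.43) × 1070×10^-6 = 3.975×10^-5 mol/kg
α₀ = 1/(1 + K1/[H⁺] + K1K2/[H⁺]²) = 1/(1 + 10^+1.92 + 10^+0.80) = 0.01105
DIC = [CO2*]/α₀ = 3.975×10^-5 / 0.01105 = 3.60 mmol/kg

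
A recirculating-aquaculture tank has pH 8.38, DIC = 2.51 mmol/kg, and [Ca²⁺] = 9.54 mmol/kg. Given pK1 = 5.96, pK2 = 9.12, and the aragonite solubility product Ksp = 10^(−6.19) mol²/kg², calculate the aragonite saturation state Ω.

α₂ = 1 / (1 + [H⁺]/K2 + [H⁺]²/(K1K2)) = 1 / (1 + 10^+0.74 + 10^-1.68)
   = 1 / (1 + 5.4954 + 0.020893) = 1/6.5163 = 0.1535
[CO3²⁻] = α₂ × DIC = 0.1535 × 2.51 = 0.3852 mmol/kg
Ksp = 10^(−6.19) = 6.457×10^-7
Ω = [Ca²⁺][CO3²⁻]/Ksp = (9.54×10^-3)(3.852×10^-4) / 6.457×10^-7 = 5.69

Ω = 5.69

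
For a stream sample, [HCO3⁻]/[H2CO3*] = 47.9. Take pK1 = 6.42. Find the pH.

pH = 8.10

From K1 = [H⁺][HCO3⁻]/[H2CO3*]:  pH = pK1 + log₁₀([HCO3⁻]/[H2CO3*])
log₁₀(47.9) = +1.680
pH = 6.42 + (+1.680) = 8.10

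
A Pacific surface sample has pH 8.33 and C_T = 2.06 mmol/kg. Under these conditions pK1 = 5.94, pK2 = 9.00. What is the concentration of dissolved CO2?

[CO2*] = 6.89 μmol/kg

α₀ = 1 / (1 + K1/[H⁺] + K1K2/[H⁺]²) = 1 / (1 + 10^+2.39 + 10^+1.72)
   = 1 / (1 + 245.47 + 52.481) = 1/298.95 = 0.003345
[CO2*] = α₀ × DIC = 0.003345 × 2.06 = 0.00689 mmol/kg = 6.89 μmol/kg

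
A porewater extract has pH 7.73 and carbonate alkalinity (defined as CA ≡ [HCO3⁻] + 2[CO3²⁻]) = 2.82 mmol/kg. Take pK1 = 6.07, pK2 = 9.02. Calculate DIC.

DIC = 2.74 mmol/kg

CA = [HCO3⁻] + 2[CO3²⁻] = (α₁ + 2α₂)·DIC
At pH 7.73: [H⁺]/K1 = 10^-1.66 = 0.021878, K2/[H⁺] = 10^-1.29 = 0.051286
α₁ = 1/(1 + 0.021878 + 0.051286) = 1/1.0732 = 0.9318; α₂ = α₁·K2/[H⁺] = 0.04779
α₁ + 2α₂ = 1.0274
DIC = CA / (α₁ + 2α₂) = 2.82 / 1.0274 = 2.74 mmol/kg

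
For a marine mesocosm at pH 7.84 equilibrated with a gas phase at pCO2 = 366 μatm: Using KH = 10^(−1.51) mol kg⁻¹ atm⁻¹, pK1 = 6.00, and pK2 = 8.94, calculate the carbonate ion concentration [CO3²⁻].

[CO2*] = KH · pCO2 = 10^(−1.51) × 366×10^-6 = 1.131×10^-5 mol/kg
α₀ = 1/(1 + K1/[H⁺] + K1K2/[H⁺]²) = 1/(1 + 10^+1.84 + 10^+0.74) = 0.01321
DIC = [CO2*]/α₀ = 1.131×10^-5 / 0.01321 = 0.8560 mmol/kg
[CO3²⁻] = α₂·DIC; α₂ = 0.07262, so [CO3²⁻] = 0.07262 × 0.8560 = 0.0622 mmol/kg

[CO3²⁻] = 0.0622 mmol/kg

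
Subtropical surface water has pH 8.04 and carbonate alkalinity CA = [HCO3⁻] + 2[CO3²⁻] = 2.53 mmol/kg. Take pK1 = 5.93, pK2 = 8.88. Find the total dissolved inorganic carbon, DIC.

DIC = 2.26 mmol/kg

CA = [HCO3⁻] + 2[CO3²⁻] = (α₁ + 2α₂)·DIC
At pH 8.04: [H⁺]/K1 = 10^-2.11 = 0.0077625, K2/[H⁺] = 10^-0.84 = 0.14454
α₁ = 1/(1 + 0.0077625 + 0.14454) = 1/1.1523 = 0.8678; α₂ = α₁·K2/[H⁺] = 0.1254
α₁ + 2α₂ = 1.1187
DIC = CA / (α₁ + 2α₂) = 2.53 / 1.1187 = 2.26 mmol/kg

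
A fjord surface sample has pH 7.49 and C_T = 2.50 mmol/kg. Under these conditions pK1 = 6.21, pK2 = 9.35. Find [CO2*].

α₀ = 1 / (1 + K1/[H⁺] + K1K2/[H⁺]²) = 1 / (1 + 10^+1.28 + 10^-0.58)
   = 1 / (1 + 19.055 + 0.26303) = 1/20.318 = 0.04922
[CO2*] = α₀ × DIC = 0.04922 × 2.50 = 0.123 mmol/kg

[CO2*] = 0.123 mmol/kg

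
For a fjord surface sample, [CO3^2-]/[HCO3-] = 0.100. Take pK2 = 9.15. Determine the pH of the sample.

From K2 = [H⁺][CO3^2-]/[HCO3-]:  pH = pK2 + log₁₀([CO3^2-]/[HCO3-])
log₁₀(0.100) = -1.000
pH = 9.15 + (-1.000) = 8.15

pH = 8.15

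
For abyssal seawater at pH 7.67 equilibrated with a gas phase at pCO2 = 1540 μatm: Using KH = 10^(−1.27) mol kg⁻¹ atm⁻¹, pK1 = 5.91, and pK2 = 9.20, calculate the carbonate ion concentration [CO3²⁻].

[CO2*] = KH · pCO2 = 10^(−1.27) × 1540×10^-6 = 8.270×10^-5 mol/kg
α₀ = 1/(1 + K1/[H⁺] + K1K2/[H⁺]²) = 1/(1 + 10^+1.76 + 10^+0.23) = 0.01660
DIC = [CO2*]/α₀ = 8.270×10^-5 / 0.01660 = 4.982 mmol/kg
[CO3²⁻] = α₂·DIC; α₂ = 0.02819, so [CO3²⁻] = 0.02819 × 4.982 = 0.140 mmol/kg

[CO3²⁻] = 0.140 mmol/kg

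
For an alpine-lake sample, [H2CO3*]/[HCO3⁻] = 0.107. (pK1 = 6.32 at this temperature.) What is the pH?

From K1 = [H⁺][HCO3⁻]/[H2CO3*]:  pH = pK1 − log₁₀([H2CO3*]/[HCO3⁻])
log₁₀(0.107) = -0.971
pH = 6.32 − (-0.971) = 7.29

pH = 7.29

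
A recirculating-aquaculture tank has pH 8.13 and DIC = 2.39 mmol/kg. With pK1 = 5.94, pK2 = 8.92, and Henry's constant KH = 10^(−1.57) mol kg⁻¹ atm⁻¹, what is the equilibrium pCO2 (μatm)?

pCO2 = 491 μatm

α₀ = 1 / (1 + K1/[H⁺] + K1K2/[H⁺]²) = 1 / (1 + 10^+2.19 + 10^+1.40)
   = 1 / (1 + 154.88 + 25.119) = 1/181.00 = 0.005525
[CO2*] = α₀ × DIC = 0.005525 × 2.39 = 0.01320 mmol/kg = 13.20 μmol/kg
pCO2 = [CO2*]/KH = 1.320×10^-5 / 2.692×10^-2 = 491 μatm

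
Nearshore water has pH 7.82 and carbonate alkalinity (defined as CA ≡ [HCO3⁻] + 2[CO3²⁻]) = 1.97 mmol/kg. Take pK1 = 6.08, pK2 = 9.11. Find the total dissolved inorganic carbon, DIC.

CA = [HCO3⁻] + 2[CO3²⁻] = (α₁ + 2α₂)·DIC
At pH 7.82: [H⁺]/K1 = 10^-1.74 = 0.018197, K2/[H⁺] = 10^-1.29 = 0.051286
α₁ = 1/(1 + 0.018197 + 0.051286) = 1/1.0695 = 0.9350; α₂ = α₁·K2/[H⁺] = 0.04795
α₁ + 2α₂ = 1.0309
DIC = CA / (α₁ + 2α₂) = 1.97 / 1.0309 = 1.91 mmol/kg

DIC = 1.91 mmol/kg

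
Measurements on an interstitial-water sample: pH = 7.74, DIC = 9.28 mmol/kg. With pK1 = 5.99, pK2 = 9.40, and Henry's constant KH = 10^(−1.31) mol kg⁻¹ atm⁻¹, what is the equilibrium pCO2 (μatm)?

α₀ = 1 / (1 + K1/[H⁺] + K1K2/[H⁺]²) = 1 / (1 + 10^+1.75 + 10^+0.09)
   = 1 / (1 + 56.234 + 1.2303) = 1/58.464 = 0.01710
[CO2*] = α₀ × DIC = 0.01710 × 9.28 = 0.1587 mmol/kg
pCO2 = [CO2*]/KH = 1.587×10^-4 / 4.898×10^-2 = 3240 μatm

pCO2 = 3240 μatm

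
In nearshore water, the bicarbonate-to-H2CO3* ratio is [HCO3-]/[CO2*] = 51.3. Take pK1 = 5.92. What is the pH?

From K1 = [H⁺][HCO3-]/[CO2*]:  pH = pK1 + log₁₀([HCO3-]/[CO2*])
log₁₀(51.3) = +1.710
pH = 5.92 + (+1.710) = 7.63

pH = 7.63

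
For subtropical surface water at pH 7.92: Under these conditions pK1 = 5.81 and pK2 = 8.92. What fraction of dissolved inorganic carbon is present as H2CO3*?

α₀ = 1 / (1 + K1/[H⁺] + K1K2/[H⁺]²) = 1 / (1 + 10^+2.11 + 10^+1.11)
   = 1 / (1 + 128.82 + 12.882) = 1/142.71 = 0.007007

α₀ = 0.00701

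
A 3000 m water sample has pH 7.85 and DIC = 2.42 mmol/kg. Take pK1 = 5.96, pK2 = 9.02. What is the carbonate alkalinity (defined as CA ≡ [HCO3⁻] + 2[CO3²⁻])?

CA = 2.54 mmol/kg

CA = [HCO3⁻] + 2[CO3²⁻] = (α₁ + 2α₂)·DIC
At pH 7.85: [H⁺]/K1 = 10^-1.89 = 0.012882, K2/[H⁺] = 10^-1.17 = 0.067608
α₁ = 1/(1 + 0.012882 + 0.067608) = 1/1.0805 = 0.9255; α₂ = α₁·K2/[H⁺] = 0.06257
α₁ + 2α₂ = 1.0506
CA = 1.0506 × 2.42 = 2.54 mmol/kg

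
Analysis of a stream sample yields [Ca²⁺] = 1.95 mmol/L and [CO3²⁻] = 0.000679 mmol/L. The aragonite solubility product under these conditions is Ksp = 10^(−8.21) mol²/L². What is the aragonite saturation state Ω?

Ω = 0.215

Ksp = 10^(−8.21) = 6.166×10^-9
Ω = [Ca²⁺][CO3²⁻]/Ksp = (1.95×10^-3)(0.000679×10^-3) / 6.166×10^-9 = 0.215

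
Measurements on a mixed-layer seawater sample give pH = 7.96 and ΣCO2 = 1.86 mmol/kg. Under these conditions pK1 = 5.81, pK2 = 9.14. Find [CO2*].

α₀ = 1 / (1 + K1/[H⁺] + K1K2/[H⁺]²) = 1 / (1 + 10^+2.15 + 10^+0.97)
   = 1 / (1 + 141.25 + 9.3325) = 1/151.59 = 0.006597
[CO2*] = α₀ × DIC = 0.006597 × 1.86 = 0.0123 mmol/kg = 12.3 μmol/kg

[CO2*] = 12.3 μmol/kg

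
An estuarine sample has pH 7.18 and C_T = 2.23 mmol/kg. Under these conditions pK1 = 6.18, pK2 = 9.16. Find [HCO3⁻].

[HCO3⁻] = 2.01 mmol/kg

α₁ = 1 / (1 + [H⁺]/K1 + K2/[H⁺]) = 1 / (1 + 10^-1.00 + 10^-1.98)
   = 1 / (1 + 0.10000 + 0.010471) = 1/1.1105 = 0.9005
[HCO3⁻] = α₁ × DIC = 0.9005 × 2.23 = 2.01 mmol/kg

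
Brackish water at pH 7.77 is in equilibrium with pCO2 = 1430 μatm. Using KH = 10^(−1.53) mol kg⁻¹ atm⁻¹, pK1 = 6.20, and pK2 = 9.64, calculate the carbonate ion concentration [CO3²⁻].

[CO2*] = KH · pCO2 = 10^(−1.53) × 1430×10^-6 = 4.220×10^-5 mol/kg
α₀ = 1/(1 + K1/[H⁺] + K1K2/[H⁺]²) = 1/(1 + 10^+1.57 + 10^-0.30) = 0.02587
DIC = [CO2*]/α₀ = 4.220×10^-5 / 0.02587 = 1.631 mmol/kg
[CO3²⁻] = α₂·DIC; α₂ = 0.01297, so [CO3²⁻] = 0.01297 × 1.631 = 0.0212 mmol/kg

[CO3²⁻] = 0.0212 mmol/kg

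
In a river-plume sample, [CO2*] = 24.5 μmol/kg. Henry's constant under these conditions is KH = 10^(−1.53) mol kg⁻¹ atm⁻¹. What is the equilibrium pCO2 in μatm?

pCO2 = 830 μatm

KH = 10^(−1.53) = 2.951×10^-2 mol kg⁻¹ atm⁻¹
pCO2 = [CO2*]/KH = 24.5×10^-6 / 2.951×10^-2 = 8.30×10^-4 atm = 830 μatm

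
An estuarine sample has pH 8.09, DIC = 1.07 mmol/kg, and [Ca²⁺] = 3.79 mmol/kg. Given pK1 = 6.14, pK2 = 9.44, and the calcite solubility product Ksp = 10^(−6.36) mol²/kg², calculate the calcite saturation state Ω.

α₂ = 1 / (1 + [H⁺]/K2 + [H⁺]²/(K1K2)) = 1 / (1 + 10^+1.35 + 10^-0.60)
   = 1 / (1 + 22.387 + 0.25119) = 1/23.638 = 0.04230
[CO3²⁻] = α₂ × DIC = 0.04230 × 1.07 = 0.04527 mmol/kg
Ksp = 10^(−6.36) = 4.365×10^-7
Ω = [Ca²⁺][CO3²⁻]/Ksp = (3.79×10^-3)(4.527×10^-5) / 4.365×10^-7 = 0.393

Ω = 0.393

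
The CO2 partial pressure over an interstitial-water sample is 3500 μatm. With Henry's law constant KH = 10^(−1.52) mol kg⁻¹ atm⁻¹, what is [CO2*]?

KH = 10^(−1.52) = 3.020×10^-2 mol kg⁻¹ atm⁻¹
[CO2*] = KH · pCO2 = 3.020×10^-2 × 3500×10^-6 atm = 1.06×10^-4 mol/kg

[CO2*] = 106 μmol/kg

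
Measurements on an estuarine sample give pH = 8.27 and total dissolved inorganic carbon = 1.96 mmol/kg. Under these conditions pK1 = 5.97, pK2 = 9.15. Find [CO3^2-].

α₂ = 1 / (1 + [H⁺]/K2 + [H⁺]²/(K1K2)) = 1 / (1 + 10^+0.88 + 10^-1.42)
   = 1 / (1 + 7.5858 + 0.038019) = 1/8.6238 = 0.1160
[CO3²⁻] = α₂ × DIC = 0.1160 × 1.96 = 0.227 mmol/kg

[CO3²⁻] = 0.227 mmol/kg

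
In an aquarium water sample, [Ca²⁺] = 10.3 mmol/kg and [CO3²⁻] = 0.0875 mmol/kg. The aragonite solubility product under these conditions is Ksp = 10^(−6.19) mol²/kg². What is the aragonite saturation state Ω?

Ω = 1.40

Ksp = 10^(−6.19) = 6.457×10^-7
Ω = [Ca²⁺][CO3²⁻]/Ksp = (10.3×10^-3)(0.0875×10^-3) / 6.457×10^-7 = 1.40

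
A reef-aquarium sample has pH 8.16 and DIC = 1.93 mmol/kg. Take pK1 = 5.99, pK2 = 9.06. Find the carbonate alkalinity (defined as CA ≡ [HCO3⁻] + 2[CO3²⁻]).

CA = 2.13 mmol/kg

CA = [HCO3⁻] + 2[CO3²⁻] = (α₁ + 2α₂)·DIC
At pH 8.16: [H⁺]/K1 = 10^-2.17 = 0.0067608, K2/[H⁺] = 10^-0.90 = 0.12589
α₁ = 1/(1 + 0.0067608 + 0.12589) = 1/1.1327 = 0.8829; α₂ = α₁·K2/[H⁺] = 0.1111
α₁ + 2α₂ = 1.1052
CA = 1.1052 × 1.93 = 2.13 mmol/kg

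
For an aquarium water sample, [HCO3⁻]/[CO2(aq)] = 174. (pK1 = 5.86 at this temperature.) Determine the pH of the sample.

From K1 = [H⁺][HCO3⁻]/[CO2(aq)]:  pH = pK1 + log₁₀([HCO3⁻]/[CO2(aq)])
log₁₀(174) = +2.241
pH = 5.86 + (+2.241) = 8.10

pH = 8.10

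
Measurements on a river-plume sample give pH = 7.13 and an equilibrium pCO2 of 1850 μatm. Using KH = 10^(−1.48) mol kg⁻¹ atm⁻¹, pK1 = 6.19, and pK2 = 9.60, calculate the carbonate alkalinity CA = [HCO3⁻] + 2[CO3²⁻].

CA = 0.537 mmol/kg

[CO2*] = KH · pCO2 = 10^(−1.48) × 1850×10^-6 = 6.126×10^-5 mol/kg
α₀ = 1/(1 + K1/[H⁺] + K1K2/[H⁺]²) = 1/(1 + 10^+0.94 + 10^-1.53) = 0.1027
DIC = [CO2*]/α₀ = 6.126×10^-5 / 0.1027 = 0.5966 mmol/kg
CA = (α₁ + 2α₂)·DIC = (0.8943 + 2×0.003030) × 0.5966 = 0.537 mmol/kg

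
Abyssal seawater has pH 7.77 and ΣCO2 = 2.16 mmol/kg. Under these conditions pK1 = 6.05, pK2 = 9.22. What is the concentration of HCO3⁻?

[HCO3⁻] = 2.05 mmol/kg

α₁ = 1 / (1 + [H⁺]/K1 + K2/[H⁺]) = 1 / (1 + 10^-1.72 + 10^-1.45)
   = 1 / (1 + 0.019055 + 0.035481) = 1/1.0545 = 0.9483
[HCO3⁻] = α₁ × DIC = 0.9483 × 2.16 = 2.05 mmol/kg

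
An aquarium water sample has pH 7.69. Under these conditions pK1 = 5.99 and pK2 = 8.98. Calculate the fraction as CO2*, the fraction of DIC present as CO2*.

α₀ = 0.0186

α₀ = 1 / (1 + K1/[H⁺] + K1K2/[H⁺]²) = 1 / (1 + 10^+1.70 + 10^+0.41)
   = 1 / (1 + 50.119 + 2.5704) = 1/53.689 = 0.01863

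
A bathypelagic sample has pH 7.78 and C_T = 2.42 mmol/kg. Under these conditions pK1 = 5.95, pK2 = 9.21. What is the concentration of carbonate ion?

α₂ = 1 / (1 + [H⁺]/K2 + [H⁺]²/(K1K2)) = 1 / (1 + 10^+1.43 + 10^-0.40)
   = 1 / (1 + 26.915 + 0.39811) = 1/28.313 = 0.03532
[CO3²⁻] = α₂ × DIC = 0.03532 × 2.42 = 0.0855 mmol/kg

[CO3²⁻] = 0.0855 mmol/kg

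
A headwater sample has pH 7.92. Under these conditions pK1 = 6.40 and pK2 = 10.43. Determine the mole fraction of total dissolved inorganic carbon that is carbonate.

α₂ = 1 / (1 + [H⁺]/K2 + [H⁺]²/(K1K2)) = 1 / (1 + 10^+2.51 + 10^+0.99)
   = 1 / (1 + 323.59 + 9.7724) = 1/334.37 = 0.002991

α₂ = 0.00299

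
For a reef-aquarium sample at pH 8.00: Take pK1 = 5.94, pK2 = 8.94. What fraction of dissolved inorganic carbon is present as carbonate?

α₂ = 1 / (1 + [H⁺]/K2 + [H⁺]²/(K1K2)) = 1 / (1 + 10^+0.94 + 10^-1.12)
   = 1 / (1 + 8.7096 + 0.075858) = 1/9.7855 = 0.1022

α₂ = 0.102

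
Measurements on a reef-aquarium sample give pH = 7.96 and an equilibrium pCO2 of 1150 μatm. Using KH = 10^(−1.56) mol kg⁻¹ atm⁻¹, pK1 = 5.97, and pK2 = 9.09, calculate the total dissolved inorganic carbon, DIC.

DIC = 3.36 mmol/kg

[CO2*] = KH · pCO2 = 10^(−1.56) × 1150×10^-6 = 3.167×10^-5 mol/kg
α₀ = 1/(1 + K1/[H⁺] + K1K2/[H⁺]²) = 1/(1 + 10^+1.99 + 10^+0.86) = 0.009437
DIC = [CO2*]/α₀ = 3.167×10^-5 / 0.009437 = 3.36 mmol/kg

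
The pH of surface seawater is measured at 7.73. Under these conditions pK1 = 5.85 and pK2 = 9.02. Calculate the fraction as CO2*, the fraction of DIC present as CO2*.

α₀ = 0.0124

α₀ = 1 / (1 + K1/[H⁺] + K1K2/[H⁺]²) = 1 / (1 + 10^+1.88 + 10^+0.59)
   = 1 / (1 + 75.858 + 3.8905) = 1/80.748 = 0.01238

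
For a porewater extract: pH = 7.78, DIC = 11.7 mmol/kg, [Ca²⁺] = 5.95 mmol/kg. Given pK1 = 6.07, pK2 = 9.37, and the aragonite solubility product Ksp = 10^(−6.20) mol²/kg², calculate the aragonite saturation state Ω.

α₂ = 1 / (1 + [H⁺]/K2 + [H⁺]²/(K1K2)) = 1 / (1 + 10^+1.59 + 10^-0.12)
   = 1 / (1 + 38.905 + 0.75858) = 1/40.663 = 0.02459
[CO3²⁻] = α₂ × DIC = 0.02459 × 11.7 = 0.2877 mmol/kg
Ksp = 10^(−6.20) = 6.310×10^-7
Ω = [Ca²⁺][CO3²⁻]/Ksp = (5.95×10^-3)(2.877×10^-4) / 6.310×10^-7 = 2.71

Ω = 2.71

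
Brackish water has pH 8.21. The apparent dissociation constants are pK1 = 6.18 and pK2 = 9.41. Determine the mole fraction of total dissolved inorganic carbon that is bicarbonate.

α₁ = 1 / (1 + [H⁺]/K1 + K2/[H⁺]) = 1 / (1 + 10^-2.03 + 10^-1.20)
   = 1 / (1 + 0.0093325 + 0.063096) = 1/1.0724 = 0.9325

α₁ = 0.932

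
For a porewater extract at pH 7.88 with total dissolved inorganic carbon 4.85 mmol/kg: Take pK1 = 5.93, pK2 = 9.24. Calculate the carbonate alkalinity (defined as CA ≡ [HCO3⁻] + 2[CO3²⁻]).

CA = [HCO3⁻] + 2[CO3²⁻] = (α₁ + 2α₂)·DIC
At pH 7.88: [H⁺]/K1 = 10^-1.95 = 0.011220, K2/[H⁺] = 10^-1.36 = 0.043652
α₁ = 1/(1 + 0.011220 + 0.043652) = 1/1.0549 = 0.9480; α₂ = α₁·K2/[H⁺] = 0.04138
α₁ + 2α₂ = 1.0307
CA = 1.0307 × 4.85 = 5.00 mmol/kg

CA = 5.00 mmol/kg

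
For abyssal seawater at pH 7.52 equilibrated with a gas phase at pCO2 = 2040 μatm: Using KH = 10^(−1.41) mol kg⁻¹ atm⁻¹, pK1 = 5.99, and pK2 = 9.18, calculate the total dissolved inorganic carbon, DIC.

[CO2*] = KH · pCO2 = 10^(−1.41) × 2040×10^-6 = 7.937×10^-5 mol/kg
α₀ = 1/(1 + K1/[H⁺] + K1K2/[H⁺]²) = 1/(1 + 10^+1.53 + 10^-0.13) = 0.02807
DIC = [CO2*]/α₀ = 7.937×10^-5 / 0.02807 = 2.83 mmol/kg

DIC = 2.83 mmol/kg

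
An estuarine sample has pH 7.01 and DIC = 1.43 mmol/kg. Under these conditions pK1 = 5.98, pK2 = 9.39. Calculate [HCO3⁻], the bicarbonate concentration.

α₁ = 1 / (1 + [H⁺]/K1 + K2/[H⁺]) = 1 / (1 + 10^-1.03 + 10^-2.38)
   = 1 / (1 + 0.093325 + 0.0041687) = 1/1.0975 = 0.9112
[HCO3⁻] = α₁ × DIC = 0.9112 × 1.43 = 1.30 mmol/kg

[HCO3⁻] = 1.30 mmol/kg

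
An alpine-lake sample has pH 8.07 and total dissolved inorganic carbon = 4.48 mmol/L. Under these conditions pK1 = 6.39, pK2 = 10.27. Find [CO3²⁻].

α₂ = 1 / (1 + [H⁺]/K2 + [H⁺]²/(K1K2)) = 1 / (1 + 10^+2.20 + 10^+0.52)
   = 1 / (1 + 158.49 + 3.3113) = 1/162.80 = 0.006142
[CO3²⁻] = α₂ × DIC = 0.006142 × 4.48 = 0.0275 mmol/L

[CO3²⁻] = 0.0275 mmol/L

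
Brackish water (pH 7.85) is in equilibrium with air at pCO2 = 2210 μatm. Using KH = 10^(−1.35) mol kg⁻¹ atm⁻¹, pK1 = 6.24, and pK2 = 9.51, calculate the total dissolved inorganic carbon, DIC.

DIC = 4.21 mmol/kg

[CO2*] = KH · pCO2 = 10^(−1.35) × 2210×10^-6 = 9.872×10^-5 mol/kg
α₀ = 1/(1 + K1/[H⁺] + K1K2/[H⁺]²) = 1/(1 + 10^+1.61 + 10^-0.05) = 0.02346
DIC = [CO2*]/α₀ = 9.872×10^-5 / 0.02346 = 4.21 mmol/kg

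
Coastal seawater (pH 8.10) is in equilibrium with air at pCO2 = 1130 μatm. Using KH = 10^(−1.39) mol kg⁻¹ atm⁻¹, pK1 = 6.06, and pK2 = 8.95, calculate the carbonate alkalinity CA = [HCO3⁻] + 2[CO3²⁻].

CA = 6.47 mmol/kg

[CO2*] = KH · pCO2 = 10^(−1.39) × 1130×10^-6 = 4.603×10^-5 mol/kg
α₀ = 1/(1 + K1/[H⁺] + K1K2/[H⁺]²) = 1/(1 + 10^+2.04 + 10^+1.19) = 0.007928
DIC = [CO2*]/α₀ = 4.603×10^-5 / 0.007928 = 5.807 mmol/kg
CA = (α₁ + 2α₂)·DIC = (0.8693 + 2×0.1228) × 5.807 = 6.47 mmol/kg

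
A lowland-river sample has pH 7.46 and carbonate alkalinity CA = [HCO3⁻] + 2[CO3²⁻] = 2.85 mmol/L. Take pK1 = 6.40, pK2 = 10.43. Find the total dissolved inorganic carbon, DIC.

DIC = 3.09 mmol/L

CA = [HCO3⁻] + 2[CO3²⁻] = (α₁ + 2α₂)·DIC
At pH 7.46: [H⁺]/K1 = 10^-1.06 = 0.087096, K2/[H⁺] = 10^-2.97 = 0.0010715
α₁ = 1/(1 + 0.087096 + 0.0010715) = 1/1.0882 = 0.9190; α₂ = α₁·K2/[H⁺] = 0.0009847
α₁ + 2α₂ = 0.9209
DIC = CA / (α₁ + 2α₂) = 2.85 / 0.9209 = 3.09 mmol/L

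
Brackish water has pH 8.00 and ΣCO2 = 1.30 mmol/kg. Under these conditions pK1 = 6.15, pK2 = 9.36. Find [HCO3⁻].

α₁ = 1 / (1 + [H⁺]/K1 + K2/[H⁺]) = 1 / (1 + 10^-1.85 + 10^-1.36)
   = 1 / (1 + 0.014125 + 0.043652) = 1/1.0578 = 0.9454
[HCO3⁻] = α₁ × DIC = 0.9454 × 1.30 = 1.23 mmol/kg

[HCO3⁻] = 1.23 mmol/kg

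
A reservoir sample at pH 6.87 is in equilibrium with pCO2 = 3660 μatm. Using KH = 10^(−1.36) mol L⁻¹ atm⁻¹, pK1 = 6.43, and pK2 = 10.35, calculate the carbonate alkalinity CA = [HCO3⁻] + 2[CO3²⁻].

CA = 0.440 mmol/L

[CO2*] = KH · pCO2 = 10^(−1.36) × 3660×10^-6 = 1.598×10^-4 mol/L
α₀ = 1/(1 + K1/[H⁺] + K1K2/[H⁺]²) = 1/(1 + 10^+0.44 + 10^-3.04) = 0.2663
DIC = [CO2*]/α₀ = 1.598×10^-4 / 0.2663 = 0.5999 mmol/L
CA = (α₁ + 2α₂)·DIC = (0.7335 + 2×0.0002429) × 0.5999 = 0.440 mmol/L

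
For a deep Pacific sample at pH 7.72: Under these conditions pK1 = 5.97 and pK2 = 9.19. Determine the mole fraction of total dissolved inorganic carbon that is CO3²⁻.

α₂ = 1 / (1 + [H⁺]/K2 + [H⁺]²/(K1K2)) = 1 / (1 + 10^+1.47 + 10^-0.28)
   = 1 / (1 + 29.512 + 0.52481) = 1/31.037 = 0.03222

α₂ = 0.0322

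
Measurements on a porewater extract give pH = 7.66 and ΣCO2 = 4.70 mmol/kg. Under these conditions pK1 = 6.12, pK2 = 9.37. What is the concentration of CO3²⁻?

α₂ = 1 / (1 + [H⁺]/K2 + [H⁺]²/(K1K2)) = 1 / (1 + 10^+1.71 + 10^+0.17)
   = 1 / (1 + 51.286 + 1.4791) = 1/53.765 = 0.01860
[CO3²⁻] = α₂ × DIC = 0.01860 × 4.70 = 0.0874 mmol/kg

[CO3²⁻] = 0.0874 mmol/kg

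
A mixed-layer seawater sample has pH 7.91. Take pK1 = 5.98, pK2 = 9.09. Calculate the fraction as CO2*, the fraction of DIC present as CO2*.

α₀ = 0.0109

α₀ = 1 / (1 + K1/[H⁺] + K1K2/[H⁺]²) = 1 / (1 + 10^+1.93 + 10^+0.75)
   = 1 / (1 + 85.114 + 5.6234) = 1/91.737 = 0.01090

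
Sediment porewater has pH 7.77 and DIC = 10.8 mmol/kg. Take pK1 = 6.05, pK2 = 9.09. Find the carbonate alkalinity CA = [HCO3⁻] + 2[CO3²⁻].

CA = 11.1 mmol/kg

CA = [HCO3⁻] + 2[CO3²⁻] = (α₁ + 2α₂)·DIC
At pH 7.77: [H⁺]/K1 = 10^-1.72 = 0.019055, K2/[H⁺] = 10^-1.32 = 0.047863
α₁ = 1/(1 + 0.019055 + 0.047863) = 1/1.0669 = 0.9373; α₂ = α₁·K2/[H⁺] = 0.04486
α₁ + 2α₂ = 1.0270
CA = 1.0270 × 10.8 = 11.1 mmol/kg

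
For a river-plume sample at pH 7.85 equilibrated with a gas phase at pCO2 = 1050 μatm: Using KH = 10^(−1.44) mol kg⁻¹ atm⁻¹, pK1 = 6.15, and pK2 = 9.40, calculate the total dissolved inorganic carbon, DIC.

[CO2*] = KH · pCO2 = 10^(−1.44) × 1050×10^-6 = 3.812×10^-5 mol/kg
α₀ = 1/(1 + K1/[H⁺] + K1K2/[H⁺]²) = 1/(1 + 10^+1.70 + 10^+0.15) = 0.01904
DIC = [CO2*]/α₀ = 3.812×10^-5 / 0.01904 = 2.00 mmol/kg

DIC = 2.00 mmol/kg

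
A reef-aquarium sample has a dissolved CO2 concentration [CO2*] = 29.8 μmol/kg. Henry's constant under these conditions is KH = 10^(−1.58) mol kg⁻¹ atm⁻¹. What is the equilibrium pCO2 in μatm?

KH = 10^(−1.58) = 2.630×10^-2 mol kg⁻¹ atm⁻¹
pCO2 = [CO2*]/KH = 29.8×10^-6 / 2.630×10^-2 = 1.13×10^-3 atm = 1130 μatm

pCO2 = 1130 μatm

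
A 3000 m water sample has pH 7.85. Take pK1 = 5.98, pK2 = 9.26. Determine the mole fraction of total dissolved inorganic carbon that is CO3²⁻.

α₂ = 0.0370

α₂ = 1 / (1 + [H⁺]/K2 + [H⁺]²/(K1K2)) = 1 / (1 + 10^+1.41 + 10^-0.46)
   = 1 / (1 + 25.704 + 0.34674) = 1/27.051 = 0.03697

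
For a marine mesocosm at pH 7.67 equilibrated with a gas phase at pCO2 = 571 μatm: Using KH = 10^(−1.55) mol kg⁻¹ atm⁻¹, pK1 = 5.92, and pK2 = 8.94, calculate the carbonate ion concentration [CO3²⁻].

[CO3²⁻] = 0.0486 mmol/kg

[CO2*] = KH · pCO2 = 10^(−1.55) × 571×10^-6 = 1.609×10^-5 mol/kg
α₀ = 1/(1 + K1/[H⁺] + K1K2/[H⁺]²) = 1/(1 + 10^+1.75 + 10^+0.48) = 0.01660
DIC = [CO2*]/α₀ = 1.609×10^-5 / 0.01660 = 0.9697 mmol/kg
[CO3²⁻] = α₂·DIC; α₂ = 0.05012, so [CO3²⁻] = 0.05012 × 0.9697 = 0.0486 mmol/kg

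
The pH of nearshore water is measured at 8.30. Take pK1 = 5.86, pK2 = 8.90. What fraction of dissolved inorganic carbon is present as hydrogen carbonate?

α₁ = 1 / (1 + [H⁺]/K1 + K2/[H⁺]) = 1 / (1 + 10^-2.44 + 10^-0.60)
   = 1 / (1 + 0.0036308 + 0.25119) = 1/1.2548 = 0.7969

α₁ = 0.797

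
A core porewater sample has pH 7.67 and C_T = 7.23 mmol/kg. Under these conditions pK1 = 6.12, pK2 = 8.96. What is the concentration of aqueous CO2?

α₀ = 1 / (1 + K1/[H⁺] + K1K2/[H⁺]²) = 1 / (1 + 10^+1.55 + 10^+0.26)
   = 1 / (1 + 35.481 + 1.8197) = 1/38.301 = 0.02611
[CO2*] = α₀ × DIC = 0.02611 × 7.23 = 0.189 mmol/kg

[CO2*] = 0.189 mmol/kg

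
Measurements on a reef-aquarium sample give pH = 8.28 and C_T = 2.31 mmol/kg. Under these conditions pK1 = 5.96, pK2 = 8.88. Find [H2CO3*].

[CO2*] = 8.80 μmol/kg

α₀ = 1 / (1 + K1/[H⁺] + K1K2/[H⁺]²) = 1 / (1 + 10^+2.32 + 10^+1.72)
   = 1 / (1 + 208.93 + 52.481) = 1/262.41 = 0.003811
[CO2*] = α₀ × DIC = 0.003811 × 2.31 = 0.00880 mmol/kg = 8.80 μmol/kg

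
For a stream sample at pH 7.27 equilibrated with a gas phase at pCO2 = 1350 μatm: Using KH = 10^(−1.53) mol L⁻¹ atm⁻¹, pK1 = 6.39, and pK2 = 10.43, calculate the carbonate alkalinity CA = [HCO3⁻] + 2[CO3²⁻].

[CO2*] = KH · pCO2 = 10^(−1.53) × 1350×10^-6 = 3.984×10^-5 mol/L
α₀ = 1/(1 + K1/[H⁺] + K1K2/[H⁺]²) = 1/(1 + 10^+0.88 + 10^-2.28) = 0.1164
DIC = [CO2*]/α₀ = 3.984×10^-5 / 0.1164 = 0.3423 mmol/L
CA = (α₁ + 2α₂)·DIC = (0.8830 + 2×0.0006109) × 0.3423 = 0.303 mmol/L

CA = 0.303 mmol/L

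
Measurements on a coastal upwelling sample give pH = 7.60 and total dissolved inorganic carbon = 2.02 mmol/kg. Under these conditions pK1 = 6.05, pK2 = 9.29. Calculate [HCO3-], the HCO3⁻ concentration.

α₁ = 1 / (1 + [H⁺]/K1 + K2/[H⁺]) = 1 / (1 + 10^-1.55 + 10^-1.69)
   = 1 / (1 + 0.028184 + 0.020417) = 1/1.0486 = 0.9537
[HCO3⁻] = α₁ × DIC = 0.9537 × 2.02 = 1.93 mmol/kg

[HCO3⁻] = 1.93 mmol/kg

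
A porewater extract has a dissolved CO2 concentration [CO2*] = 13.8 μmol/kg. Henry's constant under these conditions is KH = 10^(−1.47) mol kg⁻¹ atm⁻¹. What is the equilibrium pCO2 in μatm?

KH = 10^(−1.47) = 3.388×10^-2 mol kg⁻¹ atm⁻¹
pCO2 = [CO2*]/KH = 13.8×10^-6 / 3.388×10^-2 = 4.07×10^-4 atm = 407 μatm

pCO2 = 407 μatm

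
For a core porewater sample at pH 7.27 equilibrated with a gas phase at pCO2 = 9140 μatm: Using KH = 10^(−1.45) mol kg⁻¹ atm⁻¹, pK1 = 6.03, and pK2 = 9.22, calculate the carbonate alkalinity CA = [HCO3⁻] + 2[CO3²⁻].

[CO2*] = KH · pCO2 = 10^(−1.45) × 9140×10^-6 = 3.243×10^-4 mol/kg
α₀ = 1/(1 + K1/[H⁺] + K1K2/[H⁺]²) = 1/(1 + 10^+1.24 + 10^-0.71) = 0.05384
DIC = [CO2*]/α₀ = 3.243×10^-4 / 0.05384 = 6.023 mmol/kg
CA = (α₁ + 2α₂)·DIC = (0.9357 + 2×0.01050) × 6.023 = 5.76 mmol/kg

CA = 5.76 mmol/kg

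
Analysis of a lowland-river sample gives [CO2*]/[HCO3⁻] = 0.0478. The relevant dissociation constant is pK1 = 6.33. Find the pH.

From K1 = [H⁺][HCO3⁻]/[CO2*]:  pH = pK1 − log₁₀([CO2*]/[HCO3⁻])
log₁₀(0.0478) = -1.321
pH = 6.33 − (-1.321) = 7.65

pH = 7.65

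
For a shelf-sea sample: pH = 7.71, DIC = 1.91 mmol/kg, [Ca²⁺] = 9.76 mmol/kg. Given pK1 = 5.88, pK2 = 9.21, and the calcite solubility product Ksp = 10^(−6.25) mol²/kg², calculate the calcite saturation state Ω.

Ω = 1.00

α₂ = 1 / (1 + [H⁺]/K2 + [H⁺]²/(K1K2)) = 1 / (1 + 10^+1.50 + 10^-0.33)
   = 1 / (1 + 31.623 + 0.46774) = 1/33.091 = 0.03022
[CO3²⁻] = α₂ × DIC = 0.03022 × 1.91 = 0.05772 mmol/kg
Ksp = 10^(−6.25) = 5.623×10^-7
Ω = [Ca²⁺][CO3²⁻]/Ksp = (9.76×10^-3)(5.772×10^-5) / 5.623×10^-7 = 1.00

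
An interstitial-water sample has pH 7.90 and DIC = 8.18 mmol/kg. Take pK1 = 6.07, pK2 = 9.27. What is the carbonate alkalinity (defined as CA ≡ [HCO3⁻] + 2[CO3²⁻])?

CA = [HCO3⁻] + 2[CO3²⁻] = (α₁ + 2α₂)·DIC
At pH 7.90: [H⁺]/K1 = 10^-1.83 = 0.014791, K2/[H⁺] = 10^-1.37 = 0.042658
α₁ = 1/(1 + 0.014791 + 0.042658) = 1/1.0574 = 0.9457; α₂ = α₁·K2/[H⁺] = 0.04034
α₁ + 2α₂ = 1.0264
CA = 1.0264 × 8.18 = 8.40 mmol/kg

CA = 8.40 mmol/kg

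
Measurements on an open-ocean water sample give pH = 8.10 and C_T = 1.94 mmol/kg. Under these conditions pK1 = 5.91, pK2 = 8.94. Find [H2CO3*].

α₀ = 1 / (1 + K1/[H⁺] + K1K2/[H⁺]²) = 1 / (1 + 10^+2.19 + 10^+1.35)
   = 1 / (1 + 154.88 + 22.387) = 1/178.27 = 0.005610
[CO2*] = α₀ × DIC = 0.005610 × 1.94 = 0.0109 mmol/kg = 10.9 μmol/kg

[CO2*] = 10.9 μmol/kg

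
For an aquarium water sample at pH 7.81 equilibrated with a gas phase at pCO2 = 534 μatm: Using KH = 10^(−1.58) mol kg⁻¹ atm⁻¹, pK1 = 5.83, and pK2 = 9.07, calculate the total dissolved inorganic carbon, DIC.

DIC = 1.43 mmol/kg

[CO2*] = KH · pCO2 = 10^(−1.58) × 534×10^-6 = 1.405×10^-5 mol/kg
α₀ = 1/(1 + K1/[H⁺] + K1K2/[H⁺]²) = 1/(1 + 10^+1.98 + 10^+0.72) = 0.009828
DIC = [CO2*]/α₀ = 1.405×10^-5 / 0.009828 = 1.43 mmol/kg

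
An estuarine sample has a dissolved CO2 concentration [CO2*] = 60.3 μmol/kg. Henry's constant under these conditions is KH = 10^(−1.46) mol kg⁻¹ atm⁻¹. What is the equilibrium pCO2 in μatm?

pCO2 = 1740 μatm

KH = 10^(−1.46) = 3.467×10^-2 mol kg⁻¹ atm⁻¹
pCO2 = [CO2*]/KH = 60.3×10^-6 / 3.467×10^-2 = 1.74×10^-3 atm = 1740 μatm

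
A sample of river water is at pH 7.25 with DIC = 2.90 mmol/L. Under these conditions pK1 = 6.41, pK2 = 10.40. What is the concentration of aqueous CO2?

α₀ = 1 / (1 + K1/[H⁺] + K1K2/[H⁺]²) = 1 / (1 + 10^+0.84 + 10^-2.31)
   = 1 / (1 + 6.9183 + 0.0048978) = 1/7.9232 = 0.1262
[CO2*] = α₀ × DIC = 0.1262 × 2.90 = 0.366 mmol/L

[CO2*] = 0.366 mmol/L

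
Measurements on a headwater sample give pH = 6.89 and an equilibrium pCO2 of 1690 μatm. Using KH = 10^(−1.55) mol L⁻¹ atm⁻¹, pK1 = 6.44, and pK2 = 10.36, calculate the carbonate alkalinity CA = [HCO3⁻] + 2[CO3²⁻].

CA = 0.134 mmol/L

[CO2*] = KH · pCO2 = 10^(−1.55) × 1690×10^-6 = 4.763×10^-5 mol/L
α₀ = 1/(1 + K1/[H⁺] + K1K2/[H⁺]²) = 1/(1 + 10^+0.45 + 10^-3.02) = 0.2618
DIC = [CO2*]/α₀ = 4.763×10^-5 / 0.2618 = 0.1819 mmol/L
CA = (α₁ + 2α₂)·DIC = (0.7379 + 2×0.0002500) × 0.1819 = 0.134 mmol/L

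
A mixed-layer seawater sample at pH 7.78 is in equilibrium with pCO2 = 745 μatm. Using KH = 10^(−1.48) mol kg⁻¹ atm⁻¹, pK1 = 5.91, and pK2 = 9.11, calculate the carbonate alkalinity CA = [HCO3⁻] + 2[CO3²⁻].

CA = 2.00 mmol/kg

[CO2*] = KH · pCO2 = 10^(−1.48) × 745×10^-6 = 2.467×10^-5 mol/kg
α₀ = 1/(1 + K1/[H⁺] + K1K2/[H⁺]²) = 1/(1 + 10^+1.87 + 10^+0.54) = 0.01272
DIC = [CO2*]/α₀ = 2.467×10^-5 / 0.01272 = 1.939 mmol/kg
CA = (α₁ + 2α₂)·DIC = (0.9432 + 2×0.04412) × 1.939 = 2.00 mmol/kg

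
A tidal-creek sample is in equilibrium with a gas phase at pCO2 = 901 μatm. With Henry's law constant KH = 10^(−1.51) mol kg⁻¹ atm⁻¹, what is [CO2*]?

[CO2*] = 27.8 μmol/kg

KH = 10^(−1.51) = 3.090×10^-2 mol kg⁻¹ atm⁻¹
[CO2*] = KH · pCO2 = 3.090×10^-2 × 901×10^-6 atm = 2.78×10^-5 mol/kg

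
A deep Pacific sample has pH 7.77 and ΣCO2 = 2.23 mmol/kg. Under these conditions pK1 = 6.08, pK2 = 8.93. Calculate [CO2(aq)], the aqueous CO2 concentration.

α₀ = 1 / (1 + K1/[H⁺] + K1K2/[H⁺]²) = 1 / (1 + 10^+1.69 + 10^+0.53)
   = 1 / (1 + 48.978 + 3.3884) = 1/53.366 = 0.01874
[CO2*] = α₀ × DIC = 0.01874 × 2.23 = 0.0418 mmol/kg

[CO2*] = 0.0418 mmol/kg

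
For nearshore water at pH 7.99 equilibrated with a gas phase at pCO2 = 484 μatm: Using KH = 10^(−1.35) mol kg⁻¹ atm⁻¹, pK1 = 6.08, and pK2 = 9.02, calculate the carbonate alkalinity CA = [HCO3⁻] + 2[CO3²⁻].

[CO2*] = KH · pCO2 = 10^(−1.35) × 484×10^-6 = 2.162×10^-5 mol/kg
α₀ = 1/(1 + K1/[H⁺] + K1K2/[H⁺]²) = 1/(1 + 10^+1.91 + 10^+0.88) = 0.01113
DIC = [CO2*]/α₀ = 2.162×10^-5 / 0.01113 = 1.943 mmol/kg
CA = (α₁ + 2α₂)·DIC = (0.9045 + 2×0.08441) × 1.943 = 2.09 mmol/kg

CA = 2.09 mmol/kg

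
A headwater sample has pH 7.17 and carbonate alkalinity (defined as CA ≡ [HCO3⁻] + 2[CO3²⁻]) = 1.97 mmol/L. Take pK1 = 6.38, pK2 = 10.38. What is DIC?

DIC = 2.29 mmol/L

CA = [HCO3⁻] + 2[CO3²⁻] = (α₁ + 2α₂)·DIC
At pH 7.17: [H⁺]/K1 = 10^-0.79 = 0.16218, K2/[H⁺] = 10^-3.21 = 0.00061660
α₁ = 1/(1 + 0.16218 + 0.00061660) = 1/1.1628 = 0.8600; α₂ = α₁·K2/[H⁺] = 0.0005303
α₁ + 2α₂ = 0.8611
DIC = CA / (α₁ + 2α₂) = 1.97 / 0.8611 = 2.29 mmol/L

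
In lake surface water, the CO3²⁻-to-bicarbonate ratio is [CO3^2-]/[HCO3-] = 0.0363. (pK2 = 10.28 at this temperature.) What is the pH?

From K2 = [H⁺][CO3^2-]/[HCO3-]:  pH = pK2 + log₁₀([CO3^2-]/[HCO3-])
log₁₀(0.0363) = -1.440
pH = 10.28 + (-1.440) = 8.84

pH = 8.84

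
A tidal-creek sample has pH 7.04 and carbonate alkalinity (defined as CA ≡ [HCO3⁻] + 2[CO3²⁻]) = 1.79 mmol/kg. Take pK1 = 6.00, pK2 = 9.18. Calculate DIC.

DIC = 1.94 mmol/kg

CA = [HCO3⁻] + 2[CO3²⁻] = (α₁ + 2α₂)·DIC
At pH 7.04: [H⁺]/K1 = 10^-1.04 = 0.091201, K2/[H⁺] = 10^-2.14 = 0.0072444
α₁ = 1/(1 + 0.091201 + 0.0072444) = 1/1.0984 = 0.9104; α₂ = α₁·K2/[H⁺] = 0.006595
α₁ + 2α₂ = 0.9236
DIC = CA / (α₁ + 2α₂) = 1.79 / 0.9236 = 1.94 mmol/kg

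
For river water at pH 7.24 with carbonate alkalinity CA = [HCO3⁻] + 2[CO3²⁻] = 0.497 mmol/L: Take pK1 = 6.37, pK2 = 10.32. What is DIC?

DIC = 0.564 mmol/L

CA = [HCO3⁻] + 2[CO3²⁻] = (α₁ + 2α₂)·DIC
At pH 7.24: [H⁺]/K1 = 10^-0.87 = 0.13490, K2/[H⁺] = 10^-3.08 = 0.00083176
α₁ = 1/(1 + 0.13490 + 0.00083176) = 1/1.1357 = 0.8805; α₂ = α₁·K2/[H⁺] = 0.0007324
α₁ + 2α₂ = 0.8820
DIC = CA / (α₁ + 2α₂) = 0.497 / 0.8820 = 0.564 mmol/L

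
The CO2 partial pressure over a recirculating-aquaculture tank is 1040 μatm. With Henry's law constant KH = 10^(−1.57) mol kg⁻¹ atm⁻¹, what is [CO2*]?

KH = 10^(−1.57) = 2.692×10^-2 mol kg⁻¹ atm⁻¹
[CO2*] = KH · pCO2 = 2.692×10^-2 × 1040×10^-6 atm = 2.80×10^-5 mol/kg

[CO2*] = 28.0 μmol/kg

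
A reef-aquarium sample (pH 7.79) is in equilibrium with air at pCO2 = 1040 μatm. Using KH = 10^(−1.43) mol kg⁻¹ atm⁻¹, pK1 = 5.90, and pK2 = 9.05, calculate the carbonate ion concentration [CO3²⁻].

[CO2*] = KH · pCO2 = 10^(−1.43) × 1040×10^-6 = 3.864×10^-5 mol/kg
α₀ = 1/(1 + K1/[H⁺] + K1K2/[H⁺]²) = 1/(1 + 10^+1.89 + 10^+0.63) = 0.01206
DIC = [CO2*]/α₀ = 3.864×10^-5 / 0.01206 = 3.203 mmol/kg
[CO3²⁻] = α₂·DIC; α₂ = 0.05146, so [CO3²⁻] = 0.05146 × 3.203 = 0.165 mmol/kg

[CO3²⁻] = 0.165 mmol/kg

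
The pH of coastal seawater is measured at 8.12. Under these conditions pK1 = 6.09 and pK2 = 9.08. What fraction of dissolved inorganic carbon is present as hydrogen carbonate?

α₁ = 0.894

α₁ = 1 / (1 + [H⁺]/K1 + K2/[H⁺]) = 1 / (1 + 10^-2.03 + 10^-0.96)
   = 1 / (1 + 0.0093325 + 0.10965) = 1/1.1190 = 0.8937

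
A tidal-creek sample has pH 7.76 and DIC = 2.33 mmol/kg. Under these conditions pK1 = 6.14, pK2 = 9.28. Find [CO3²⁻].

[CO3²⁻] = 0.0667 mmol/kg

α₂ = 1 / (1 + [H⁺]/K2 + [H⁺]²/(K1K2)) = 1 / (1 + 10^+1.52 + 10^-0.10)
   = 1 / (1 + 33.113 + 0.79433) = 1/34.907 = 0.02865
[CO3²⁻] = α₂ × DIC = 0.02865 × 2.33 = 0.0667 mmol/kg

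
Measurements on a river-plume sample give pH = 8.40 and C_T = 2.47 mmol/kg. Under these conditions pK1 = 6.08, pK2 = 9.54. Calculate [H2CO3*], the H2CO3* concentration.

α₀ = 1 / (1 + K1/[H⁺] + K1K2/[H⁺]²) = 1 / (1 + 10^+2.32 + 10^+1.18)
   = 1 / (1 + 208.93 + 15.136) = 1/225.07 = 0.004443
[CO2*] = α₀ × DIC = 0.004443 × 2.47 = 0.0110 mmol/kg = 11.0 μmol/kg

[CO2*] = 11.0 μmol/kg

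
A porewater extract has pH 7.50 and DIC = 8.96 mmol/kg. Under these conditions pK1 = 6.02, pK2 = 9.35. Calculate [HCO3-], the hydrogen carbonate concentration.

α₁ = 1 / (1 + [H⁺]/K1 + K2/[H⁺]) = 1 / (1 + 10^-1.48 + 10^-1.85)
   = 1 / (1 + 0.033113 + 0.014125) = 1/1.0472 = 0.9549
[HCO3⁻] = α₁ × DIC = 0.9549 × 8.96 = 8.56 mmol/kg

[HCO3⁻] = 8.56 mmol/kg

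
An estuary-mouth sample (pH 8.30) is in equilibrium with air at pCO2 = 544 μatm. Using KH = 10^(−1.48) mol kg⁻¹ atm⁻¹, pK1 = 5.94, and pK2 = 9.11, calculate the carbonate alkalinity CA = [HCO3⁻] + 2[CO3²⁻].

[CO2*] = KH · pCO2 = 10^(−1.48) × 544×10^-6 = 1.801×10^-5 mol/kg
α₀ = 1/(1 + K1/[H⁺] + K1K2/[H⁺]²) = 1/(1 + 10^+2.36 + 10^+1.55) = 0.003766
DIC = [CO2*]/α₀ = 1.801×10^-5 / 0.003766 = 4.784 mmol/kg
CA = (α₁ + 2α₂)·DIC = (0.8626 + 2×0.1336) × 4.784 = 5.40 mmol/kg

CA = 5.40 mmol/kg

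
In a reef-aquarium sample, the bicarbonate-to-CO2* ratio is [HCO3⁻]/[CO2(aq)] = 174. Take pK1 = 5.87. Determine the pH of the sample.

From K1 = [H⁺][HCO3⁻]/[CO2(aq)]:  pH = pK1 + log₁₀([HCO3⁻]/[CO2(aq)])
log₁₀(174) = +2.241
pH = 5.87 + (+2.241) = 8.11

pH = 8.11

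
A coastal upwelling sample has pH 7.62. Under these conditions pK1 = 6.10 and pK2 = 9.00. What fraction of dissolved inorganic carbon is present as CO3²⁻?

α₂ = 0.0389

α₂ = 1 / (1 + [H⁺]/K2 + [H⁺]²/(K1K2)) = 1 / (1 + 10^+1.38 + 10^-0.14)
   = 1 / (1 + 23.988 + 0.72444) = 1/25.713 = 0.03889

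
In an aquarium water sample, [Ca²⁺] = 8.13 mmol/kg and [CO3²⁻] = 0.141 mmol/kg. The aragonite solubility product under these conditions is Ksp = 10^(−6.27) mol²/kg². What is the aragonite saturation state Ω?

Ksp = 10^(−6.27) = 5.370×10^-7
Ω = [Ca²⁺][CO3²⁻]/Ksp = (8.13×10^-3)(0.141×10^-3) / 5.370×10^-7 = 2.13

Ω = 2.13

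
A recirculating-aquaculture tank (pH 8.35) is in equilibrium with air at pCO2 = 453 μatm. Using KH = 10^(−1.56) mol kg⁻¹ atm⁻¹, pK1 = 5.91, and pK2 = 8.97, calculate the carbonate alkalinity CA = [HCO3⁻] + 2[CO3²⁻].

CA = 5.09 mmol/kg

[CO2*] = KH · pCO2 = 10^(−1.56) × 453×10^-6 = 1.248×10^-5 mol/kg
α₀ = 1/(1 + K1/[H⁺] + K1K2/[H⁺]²) = 1/(1 + 10^+2.44 + 10^+1.82) = 0.002920
DIC = [CO2*]/α₀ = 1.248×10^-5 / 0.002920 = 4.273 mmol/kg
CA = (α₁ + 2α₂)·DIC = (0.8042 + 2×0.1929) × 4.273 = 5.09 mmol/kg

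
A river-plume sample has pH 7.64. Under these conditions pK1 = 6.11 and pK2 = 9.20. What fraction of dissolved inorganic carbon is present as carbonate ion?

α₂ = 0.0261

α₂ = 1 / (1 + [H⁺]/K2 + [H⁺]²/(K1K2)) = 1 / (1 + 10^+1.56 + 10^+0.03)
   = 1 / (1 + 36.308 + 1.0715) = 1/38.379 = 0.02606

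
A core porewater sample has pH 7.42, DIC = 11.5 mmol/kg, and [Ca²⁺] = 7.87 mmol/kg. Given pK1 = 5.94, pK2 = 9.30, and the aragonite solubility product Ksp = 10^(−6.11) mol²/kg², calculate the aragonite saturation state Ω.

α₂ = 1 / (1 + [H⁺]/K2 + [H⁺]²/(K1K2)) = 1 / (1 + 10^+1.88 + 10^+0.40)
   = 1 / (1 + 75.858 + 2.5119) = 1/79.370 = 0.01260
[CO3²⁻] = α₂ × DIC = 0.01260 × 11.5 = 0.1449 mmol/kg
Ksp = 10^(−6.11) = 7.762×10^-7
Ω = [Ca²⁺][CO3²⁻]/Ksp = (7.87×10^-3)(1.449×10^-4) / 7.762×10^-7 = 1.47

Ω = 1.47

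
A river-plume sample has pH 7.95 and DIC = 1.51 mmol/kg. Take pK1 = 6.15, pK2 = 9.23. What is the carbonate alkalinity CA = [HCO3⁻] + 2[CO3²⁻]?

CA = [HCO3⁻] + 2[CO3²⁻] = (α₁ + 2α₂)·DIC
At pH 7.95: [H⁺]/K1 = 10^-1.80 = 0.015849, K2/[H⁺] = 10^-1.28 = 0.052481
α₁ = 1/(1 + 0.015849 + 0.052481) = 1/1.0683 = 0.9360; α₂ = α₁·K2/[H⁺] = 0.04912
α₁ + 2α₂ = 1.0343
CA = 1.0343 × 1.51 = 1.56 mmol/kg

CA = 1.56 mmol/kg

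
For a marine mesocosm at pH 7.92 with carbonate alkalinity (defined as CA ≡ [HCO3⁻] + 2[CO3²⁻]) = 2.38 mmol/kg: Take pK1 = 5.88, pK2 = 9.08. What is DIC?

DIC = 2.25 mmol/kg

CA = [HCO3⁻] + 2[CO3²⁻] = (α₁ + 2α₂)·DIC
At pH 7.92: [H⁺]/K1 = 10^-2.04 = 0.0091201, K2/[H⁺] = 10^-1.16 = 0.069183
α₁ = 1/(1 + 0.0091201 + 0.069183) = 1/1.0783 = 0.9274; α₂ = α₁·K2/[H⁺] = 0.06416
α₁ + 2α₂ = 1.0557
DIC = CA / (α₁ + 2α₂) = 2.38 / 1.0557 = 2.25 mmol/kg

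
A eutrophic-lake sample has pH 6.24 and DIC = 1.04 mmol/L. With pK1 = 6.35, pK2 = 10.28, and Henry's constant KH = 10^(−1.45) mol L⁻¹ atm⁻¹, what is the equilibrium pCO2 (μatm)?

pCO2 = 1.65×10^4 μatm

α₀ = 1 / (1 + K1/[H⁺] + K1K2/[H⁺]²) = 1 / (1 + 10^-0.11 + 10^-4.15)
   = 1 / (1 + 0.77625 + 7.0795×10^-5) = 1/1.7763 = 0.5630
[CO2*] = α₀ × DIC = 0.5630 × 1.04 = 0.5855 mmol/L
pCO2 = [CO2*]/KH = 5.855×10^-4 / 3.548×10^-2 = 1.65×10^4 μatm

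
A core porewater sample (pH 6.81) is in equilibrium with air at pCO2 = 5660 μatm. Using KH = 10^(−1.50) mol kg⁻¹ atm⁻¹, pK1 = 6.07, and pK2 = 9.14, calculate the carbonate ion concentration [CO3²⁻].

[CO3²⁻] = 4.60 μmol/kg

[CO2*] = KH · pCO2 = 10^(−1.50) × 5660×10^-6 = 1.790×10^-4 mol/kg
α₀ = 1/(1 + K1/[H⁺] + K1K2/[H⁺]²) = 1/(1 + 10^+0.74 + 10^-1.59) = 0.1533
DIC = [CO2*]/α₀ = 1.790×10^-4 / 0.1533 = 1.167 mmol/kg
[CO3²⁻] = α₂·DIC; α₂ = 0.003942, so [CO3²⁻] = 0.003942 × 1.167 = 0.00460 mmol/kg = 4.60 μmol/kg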